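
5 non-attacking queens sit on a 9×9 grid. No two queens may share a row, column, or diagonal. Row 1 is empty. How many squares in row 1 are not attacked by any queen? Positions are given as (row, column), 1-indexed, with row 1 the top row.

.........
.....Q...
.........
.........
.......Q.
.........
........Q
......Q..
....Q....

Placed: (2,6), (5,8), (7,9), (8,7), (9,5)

2

(2,6) attacks row 1 at column 6 and diagonals 5, 7.
(5,8) attacks row 1 at column 8 and diagonals 4.
(7,9) attacks row 1 at column 9 and diagonals 3.
(8,7) attacks row 1 at column 7.
(9,5) attacks row 1 at column 5.
Attacked columns: {3, 4, 5, 6, 7, 8, 9}. Safe: {1, 2}.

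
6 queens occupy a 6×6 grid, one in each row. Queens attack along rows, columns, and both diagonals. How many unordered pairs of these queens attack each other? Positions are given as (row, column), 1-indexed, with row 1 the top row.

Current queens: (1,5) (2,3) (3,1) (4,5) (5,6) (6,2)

Same column: (1,5)–(4,5) (column 5).
Same diagonal: (2,3)–(4,5) (|2−4| = |3−5| = 2); (2,3)–(5,6) (|2−5| = |3−6| = 3); (4,5)–(5,6) (|4−5| = |5−6| = 1).
Total attacking pairs: 4.

4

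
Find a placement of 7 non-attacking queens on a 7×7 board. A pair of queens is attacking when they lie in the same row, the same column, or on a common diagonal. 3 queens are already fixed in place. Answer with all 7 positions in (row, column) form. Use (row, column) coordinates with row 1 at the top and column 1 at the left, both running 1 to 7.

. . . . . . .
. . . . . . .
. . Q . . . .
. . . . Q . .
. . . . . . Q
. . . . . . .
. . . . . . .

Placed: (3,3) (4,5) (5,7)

Row 1: attacked by (3,3)→{1,3,5}; (4,5)→{2,5}; (5,7)→{3,7}. Safe: 4, 6. Place at column 6.
Row 2: attacked by (1,6)→{5,6,7}; (3,3)→{2,3,4}; (4,5)→{3,5,7}; (5,7)→{4,7}. Safe: 1. Place at column 1.
Row 6: attacked by (1,6)→{1,6}; (2,1)→{1,5}; (3,3)→{3,6}; (4,5)→{3,5,7}; (5,7)→{6,7}. Safe: 2, 4. Place at column 2.
Row 7: attacked by (1,6)→{6}; (2,1)→{1,6}; (3,3)→{3,7}; (4,5)→{2,5}; (5,7)→{5,7}; (6,2)→{1,2,3}. Safe: 4. Place at column 4.
Columns [6, 1, 3, 5, 7, 2, 4], r−c [-5, 1, 0, -1, -2, 4, 3], r+c [7, 3, 6, 9, 12, 8, 11] are all distinct, so no two queens attack.

(1,6) (2,1) (3,3) (4,5) (5,7) (6,2) (7,4)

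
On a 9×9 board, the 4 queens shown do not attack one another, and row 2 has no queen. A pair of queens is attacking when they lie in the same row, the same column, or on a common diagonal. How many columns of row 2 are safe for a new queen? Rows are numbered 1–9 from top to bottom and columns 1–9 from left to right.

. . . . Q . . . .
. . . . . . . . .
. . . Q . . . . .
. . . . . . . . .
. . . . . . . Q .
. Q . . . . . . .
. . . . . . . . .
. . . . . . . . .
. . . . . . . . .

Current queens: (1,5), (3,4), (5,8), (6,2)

3

(1,5) attacks row 2 at column 5 and diagonals 4, 6.
(3,4) attacks row 2 at column 4 and diagonals 3, 5.
(5,8) attacks row 2 at column 8 and diagonals 5.
(6,2) attacks row 2 at column 2 and diagonals 6.
Attacked columns: {2, 3, 4, 5, 6, 8}. Safe: {1, 7, 9}.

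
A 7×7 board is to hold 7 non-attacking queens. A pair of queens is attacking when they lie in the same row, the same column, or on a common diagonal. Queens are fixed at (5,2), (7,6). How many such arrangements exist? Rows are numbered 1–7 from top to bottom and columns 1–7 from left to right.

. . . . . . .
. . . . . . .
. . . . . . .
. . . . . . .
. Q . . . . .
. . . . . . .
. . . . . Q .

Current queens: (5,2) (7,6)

Branch on row 1: col 1 → 1; col 3 → 0; col 4 → 0; col 5 → 0; col 7 → 0.
Sum: 1 + 0 + 0 + 0 + 0 = 1.

1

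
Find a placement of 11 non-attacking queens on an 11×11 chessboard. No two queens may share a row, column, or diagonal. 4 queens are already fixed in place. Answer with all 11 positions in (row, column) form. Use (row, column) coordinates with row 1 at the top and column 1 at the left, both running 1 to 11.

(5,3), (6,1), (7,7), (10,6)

(1,10) (2,4) (3,9) (4,5) (5,3) (6,1) (7,7) (8,11) (9,8) (10,6) (11,2)

Row 1: attacked by (5,3)→{3,7}; (6,1)→{1,6}; (7,7)→{1,7}; (10,6)→{6}. Safe: 2, 4, 5, 8, 9, 10, 11. Place at column 10.
Row 2: attacked by (1,10)→{9,10,11}; (5,3)→{3,6}; (6,1)→{1,5}; (7,7)→{2,7}; (10,6)→{6}. Safe: 4, 8. Place at column 4.
Row 3: attacked by (1,10)→{8,10}; (2,4)→{3,4,5}; (5,3)→{1,3,5}; (6,1)→{1,4}; (7,7)→{3,7,11}; (10,6)→{6}. Safe: 2, 9. Place at column 9.
Row 4: attacked by (1,10)→{7,10}; (2,4)→{2,4,6}; (3,9)→{8,9,10}; (5,3)→{2,3,4}; (6,1)→{1,3}; (7,7)→{4,7,10}; (10,6)→{6}. Safe: 5, 11. Place at column 5.
Row 8: attacked by (1,10)→{3,10}; (2,4)→{4,10}; (3,9)→{4,9}; (4,5)→{1,5,9}; (5,3)→{3,6}; (6,1)→{1,3}; (7,7)→{6,7,8}; (10,6)→{4,6,8}. Safe: 2, 11. Place at column 11.
Row 9: attacked by (1,10)→{2,10}; (2,4)→{4,11}; (3,9)→{3,9}; (4,5)→{5,10}; (5,3)→{3,7}; (6,1)→{1,4}; (7,7)→{5,7,9}; (8,11)→{10,11}; (10,6)→{5,6,7}. Safe: 8. Place at column 8.
Row 11: attacked by (1,10)→{10}; (2,4)→{4}; (3,9)→{1,9}; (4,5)→{5}; (5,3)→{3,9}; (6,1)→{1,6}; (7,7)→{3,7,11}; (8,11)→{8,11}; (9,8)→{6,8,10}; (10,6)→{5,6,7}. Safe: 2. Place at column 2.
Columns [10, 4, 9, 5, 3, 1, 7, 11, 8, 6, 2], r−c [-9, -2, -6, -1, 2, 5, 0, -3, 1, 4, 9], r+c [11, 6, 12, 9, 8, 7, 14, 19, 17, 16, 13] are all distinct, so no two queens attack.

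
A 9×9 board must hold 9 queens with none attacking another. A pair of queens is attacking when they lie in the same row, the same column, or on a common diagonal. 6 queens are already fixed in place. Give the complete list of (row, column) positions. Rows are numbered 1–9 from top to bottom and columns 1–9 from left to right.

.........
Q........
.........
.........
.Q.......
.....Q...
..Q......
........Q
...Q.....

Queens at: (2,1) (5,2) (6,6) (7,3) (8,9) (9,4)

Row 1: attacked by (2,1)→{1,2}; (5,2)→{2,6}; (6,6)→{1,6}; (7,3)→{3,9}; (8,9)→{2,9}; (9,4)→{4}. Safe: 5, 7, 8. Place at column 8.
Row 3: attacked by (1,8)→{6,8}; (2,1)→{1,2}; (5,2)→{2,4}; (6,6)→{3,6,9}; (7,3)→{3,7}; (8,9)→{4,9}; (9,4)→{4}. Safe: 5. Place at column 5.
Row 4: attacked by (1,8)→{5,8}; (2,1)→{1,3}; (3,5)→{4,5,6}; (5,2)→{1,2,3}; (6,6)→{4,6,8}; (7,3)→{3,6}; (8,9)→{5,9}; (9,4)→{4,9}. Safe: 7. Place at column 7.
Columns [8, 1, 5, 7, 2, 6, 3, 9, 4], r−c [-7, 1, -2, -3, 3, 0, 4, -1, 5], r+c [9, 3, 8, 11, 7, 12, 10, 17, 13] are all distinct, so no two queens attack.

(1,8) (2,1) (3,5) (4,7) (5,2) (6,6) (7,3) (8,9) (9,4)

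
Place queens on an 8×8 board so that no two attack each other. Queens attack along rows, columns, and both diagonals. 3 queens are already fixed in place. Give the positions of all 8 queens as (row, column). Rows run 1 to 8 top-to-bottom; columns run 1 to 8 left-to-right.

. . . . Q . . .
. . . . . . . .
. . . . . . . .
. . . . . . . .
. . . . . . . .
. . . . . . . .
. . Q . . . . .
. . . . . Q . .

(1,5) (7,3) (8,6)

Row 2: attacked by (1,5)→{4,5,6}; (7,3)→{3,8}; (8,6)→{6}. Safe: 1, 2, 7. Place at column 1.
Row 3: attacked by (1,5)→{3,5,7}; (2,1)→{1,2}; (7,3)→{3,7}; (8,6)→{1,6}. Safe: 4, 8. Place at column 8.
Row 4: attacked by (1,5)→{2,5,8}; (2,1)→{1,3}; (3,8)→{7,8}; (7,3)→{3,6}; (8,6)→{2,6}. Safe: 4. Place at column 4.
Row 5: attacked by (1,5)→{1,5}; (2,1)→{1,4}; (3,8)→{6,8}; (4,4)→{3,4,5}; (7,3)→{1,3,5}; (8,6)→{3,6}. Safe: 2, 7. Place at column 2.
Row 6: attacked by (1,5)→{5}; (2,1)→{1,5}; (3,8)→{5,8}; (4,4)→{2,4,6}; (5,2)→{1,2,3}; (7,3)→{2,3,4}; (8,6)→{4,6,8}. Safe: 7. Place at column 7.
Columns [5, 1, 8, 4, 2, 7, 3, 6], r−c [-4, 1, -5, 0, 3, -1, 4, 2], r+c [6, 3, 11, 8, 7, 13, 10, 14] are all distinct, so no two queens attack.

(1,5) (2,1) (3,8) (4,4) (5,2) (6,7) (7,3) (8,6)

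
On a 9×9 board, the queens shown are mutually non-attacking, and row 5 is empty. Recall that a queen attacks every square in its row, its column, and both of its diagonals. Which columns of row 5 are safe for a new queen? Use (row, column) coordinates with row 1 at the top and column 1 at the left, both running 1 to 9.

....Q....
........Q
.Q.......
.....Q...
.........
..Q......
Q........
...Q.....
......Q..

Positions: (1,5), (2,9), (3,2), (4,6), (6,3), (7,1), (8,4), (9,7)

columns 8

(1,5) attacks row 5 at column 5 and diagonals 1, 9.
(2,9) attacks row 5 at column 9 and diagonals 6.
(3,2) attacks row 5 at column 2 and diagonals 4.
(4,6) attacks row 5 at column 6 and diagonals 5, 7.
(6,3) attacks row 5 at column 3 and diagonals 2, 4.
(7,1) attacks row 5 at column 1 and diagonals 3.
(8,4) attacks row 5 at column 4 and diagonals 1, 7.
(9,7) attacks row 5 at column 7 and diagonals 3.
Attacked columns: {1, 2, 3, 4, 5, 6, 7, 9}. Safe: {8}.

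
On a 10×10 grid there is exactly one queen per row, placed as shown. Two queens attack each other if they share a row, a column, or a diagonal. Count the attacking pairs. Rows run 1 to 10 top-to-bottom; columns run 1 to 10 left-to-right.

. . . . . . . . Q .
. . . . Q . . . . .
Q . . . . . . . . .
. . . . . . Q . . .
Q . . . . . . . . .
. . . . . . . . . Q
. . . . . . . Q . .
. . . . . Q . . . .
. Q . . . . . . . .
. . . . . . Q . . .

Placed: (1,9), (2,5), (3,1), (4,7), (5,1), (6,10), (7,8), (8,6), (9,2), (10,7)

5

Same column: (3,1)–(5,1) (column 1); (4,7)–(10,7) (column 7).
Same diagonal: (2,5)–(4,7) (|2−4| = |5−7| = 2); (3,1)–(8,6) (|3−8| = |1−6| = 5); (4,7)–(9,2) (|4−9| = |7−2| = 5).
Total attacking pairs: 5.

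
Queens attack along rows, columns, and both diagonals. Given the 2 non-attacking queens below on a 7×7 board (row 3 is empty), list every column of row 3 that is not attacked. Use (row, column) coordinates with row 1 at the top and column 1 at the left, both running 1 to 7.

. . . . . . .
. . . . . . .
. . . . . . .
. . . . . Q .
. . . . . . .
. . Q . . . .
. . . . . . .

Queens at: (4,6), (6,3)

columns 1, 2, 4

(4,6) attacks row 3 at column 6 and diagonals 5, 7.
(6,3) attacks row 3 at column 3 and diagonals 6.
Attacked columns: {3, 5, 6, 7}. Safe: {1, 2, 4}.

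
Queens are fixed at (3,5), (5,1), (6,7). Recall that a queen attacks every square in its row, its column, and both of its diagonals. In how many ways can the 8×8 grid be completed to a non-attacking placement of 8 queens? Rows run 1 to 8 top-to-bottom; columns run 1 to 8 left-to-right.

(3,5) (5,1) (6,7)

Branch on row 1: col 4 → 1; col 6 → 0; col 8 → 1.
Sum: 1 + 0 + 1 = 2.

2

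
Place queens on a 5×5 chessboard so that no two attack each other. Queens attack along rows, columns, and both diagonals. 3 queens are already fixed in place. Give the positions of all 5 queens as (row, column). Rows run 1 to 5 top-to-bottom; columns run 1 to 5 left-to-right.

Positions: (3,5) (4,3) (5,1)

(1,4) (2,2) (3,5) (4,3) (5,1)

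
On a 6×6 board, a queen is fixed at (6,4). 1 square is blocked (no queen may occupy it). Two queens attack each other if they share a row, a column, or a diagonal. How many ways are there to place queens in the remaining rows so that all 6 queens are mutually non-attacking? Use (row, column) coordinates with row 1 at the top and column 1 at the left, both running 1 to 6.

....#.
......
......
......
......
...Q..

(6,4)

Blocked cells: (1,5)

1

Branch on row 1: col 1 → 0; col 2 → 0; col 3 → 1; col 6 → 0.
Sum: 0 + 0 + 1 + 0 = 1.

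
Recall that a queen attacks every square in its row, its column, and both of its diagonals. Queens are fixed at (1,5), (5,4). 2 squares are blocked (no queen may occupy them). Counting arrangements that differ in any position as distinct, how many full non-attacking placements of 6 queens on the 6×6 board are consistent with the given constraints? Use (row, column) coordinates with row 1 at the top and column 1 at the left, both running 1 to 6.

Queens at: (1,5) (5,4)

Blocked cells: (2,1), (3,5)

1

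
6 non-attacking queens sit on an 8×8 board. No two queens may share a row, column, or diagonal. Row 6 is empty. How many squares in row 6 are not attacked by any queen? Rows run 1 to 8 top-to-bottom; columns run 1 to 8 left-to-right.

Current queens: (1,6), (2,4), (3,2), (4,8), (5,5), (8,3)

1

(1,6) attacks row 6 at column 6 and diagonals 1.
(2,4) attacks row 6 at column 4 and diagonals 8.
(3,2) attacks row 6 at column 2 and diagonals 5.
(4,8) attacks row 6 at column 8 and diagonals 6.
(5,5) attacks row 6 at column 5 and diagonals 4, 6.
(8,3) attacks row 6 at column 3 and diagonals 1, 5.
Attacked columns: {1, 2, 3, 4, 5, 6, 8}. Safe: {7}.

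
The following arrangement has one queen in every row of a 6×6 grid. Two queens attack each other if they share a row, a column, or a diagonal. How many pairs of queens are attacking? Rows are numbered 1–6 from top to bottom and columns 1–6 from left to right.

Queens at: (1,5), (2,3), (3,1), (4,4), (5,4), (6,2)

Same column: (4,4)–(5,4) (column 4).
Same diagonal: (4,4)–(6,2) (|4−6| = |4−2| = 2).
Total attacking pairs: 2.

2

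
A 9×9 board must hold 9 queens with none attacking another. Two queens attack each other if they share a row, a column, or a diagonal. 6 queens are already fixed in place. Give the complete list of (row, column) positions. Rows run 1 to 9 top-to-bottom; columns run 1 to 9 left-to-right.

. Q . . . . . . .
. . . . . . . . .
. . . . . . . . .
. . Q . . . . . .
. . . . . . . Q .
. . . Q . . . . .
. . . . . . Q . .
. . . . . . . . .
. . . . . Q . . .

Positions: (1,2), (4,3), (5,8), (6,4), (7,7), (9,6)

(1,2) (2,9) (3,5) (4,3) (5,8) (6,4) (7,7) (8,1) (9,6)

Row 2: attacked by (1,2)→{1,2,3}; (4,3)→{1,3,5}; (5,8)→{5,8}; (6,4)→{4,8}; (7,7)→{2,7}; (9,6)→{6}. Safe: 9. Place at column 9.
Row 3: attacked by (1,2)→{2,4}; (2,9)→{8,9}; (4,3)→{2,3,4}; (5,8)→{6,8}; (6,4)→{1,4,7}; (7,7)→{3,7}; (9,6)→{6}. Safe: 5. Place at column 5.
Row 8: attacked by (1,2)→{2,9}; (2,9)→{3,9}; (3,5)→{5}; (4,3)→{3,7}; (5,8)→{5,8}; (6,4)→{2,4,6}; (7,7)→{6,7,8}; (9,6)→{5,6,7}. Safe: 1. Place at column 1.
Columns [2, 9, 5, 3, 8, 4, 7, 1, 6], r−c [-1, -7, -2, 1, -3, 2, 0, 7, 3], r+c [3, 11, 8, 7, 13, 10, 14, 9, 15] are all distinct, so no two queens attack.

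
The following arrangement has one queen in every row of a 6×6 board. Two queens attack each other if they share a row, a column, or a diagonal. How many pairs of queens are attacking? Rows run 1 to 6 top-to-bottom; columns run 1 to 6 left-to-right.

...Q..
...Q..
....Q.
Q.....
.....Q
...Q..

Same column: (1,4)–(2,4) (column 4); (1,4)–(6,4) (column 4); (2,4)–(6,4) (column 4).
Same diagonal: (1,4)–(4,1) (|1−4| = |4−1| = 3); (2,4)–(3,5) (|2−3| = |4−5| = 1).
Total attacking pairs: 5.

5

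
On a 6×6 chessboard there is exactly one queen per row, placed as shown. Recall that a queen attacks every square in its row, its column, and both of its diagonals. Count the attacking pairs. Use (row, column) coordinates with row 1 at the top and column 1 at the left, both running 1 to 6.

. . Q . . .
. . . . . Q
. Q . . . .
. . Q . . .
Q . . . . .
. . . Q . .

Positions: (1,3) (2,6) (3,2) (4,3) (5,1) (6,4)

2

Same column: (1,3)–(4,3) (column 3).
Same diagonal: (3,2)–(4,3) (|3−4| = |2−3| = 1).
Total attacking pairs: 2.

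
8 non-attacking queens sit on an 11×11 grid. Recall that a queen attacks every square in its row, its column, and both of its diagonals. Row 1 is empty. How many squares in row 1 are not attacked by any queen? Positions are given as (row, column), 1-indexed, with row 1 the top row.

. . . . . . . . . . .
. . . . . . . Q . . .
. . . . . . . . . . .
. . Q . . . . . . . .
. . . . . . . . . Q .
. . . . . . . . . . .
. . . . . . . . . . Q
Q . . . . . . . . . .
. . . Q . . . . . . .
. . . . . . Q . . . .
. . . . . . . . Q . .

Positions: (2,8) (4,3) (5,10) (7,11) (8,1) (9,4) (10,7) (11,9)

(2,8) attacks row 1 at column 8 and diagonals 7, 9.
(4,3) attacks row 1 at column 3 and diagonals 6.
(5,10) attacks row 1 at column 10 and diagonals 6.
(7,11) attacks row 1 at column 11 and diagonals 5.
(8,1) attacks row 1 at column 1 and diagonals 8.
(9,4) attacks row 1 at column 4.
(10,7) attacks row 1 at column 7.
(11,9) attacks row 1 at column 9.
Attacked columns: {1, 3, 4, 5, 6, 7, 8, 9, 10, 11}. Safe: {2}.

1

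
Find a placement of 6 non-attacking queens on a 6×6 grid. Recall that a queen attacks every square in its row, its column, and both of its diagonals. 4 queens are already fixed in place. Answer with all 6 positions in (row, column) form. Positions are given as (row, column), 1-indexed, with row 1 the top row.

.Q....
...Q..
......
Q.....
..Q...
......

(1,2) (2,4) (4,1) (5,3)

(1,2) (2,4) (3,6) (4,1) (5,3) (6,5)

Row 3: attacked by (1,2)→{2,4}; (2,4)→{3,4,5}; (4,1)→{1,2}; (5,3)→{1,3,5}. Safe: 6. Place at column 6.
Row 6: attacked by (1,2)→{2}; (2,4)→{4}; (3,6)→{3,6}; (4,1)→{1,3}; (5,3)→{2,3,4}. Safe: 5. Place at column 5.
Columns [2, 4, 6, 1, 3, 5], r−c [-1, -2, -3, 3, 2, 1], r+c [3, 6, 9, 5, 8, 11] are all distinct, so no two queens attack.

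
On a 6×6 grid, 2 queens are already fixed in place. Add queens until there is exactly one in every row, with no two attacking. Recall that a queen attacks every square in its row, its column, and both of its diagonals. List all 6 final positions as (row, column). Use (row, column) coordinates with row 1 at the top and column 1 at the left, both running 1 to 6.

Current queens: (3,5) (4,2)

Row 1: attacked by (3,5)→{3,5}; (4,2)→{2,5}. Safe: 1, 4, 6. Place at column 4.
Row 2: attacked by (1,4)→{3,4,5}; (3,5)→{4,5,6}; (4,2)→{2,4}. Safe: 1. Place at column 1.
Row 5: attacked by (1,4)→{4}; (2,1)→{1,4}; (3,5)→{3,5}; (4,2)→{1,2,3}. Safe: 6. Place at column 6.
Row 6: attacked by (1,4)→{4}; (2,1)→{1,5}; (3,5)→{2,5}; (4,2)→{2,4}; (5,6)→{5,6}. Safe: 3. Place at column 3.
Columns [4, 1, 5, 2, 6, 3], r−c [-3, 1, -2, 2, -1, 3], r+c [5, 3, 8, 6, 11, 9] are all distinct, so no two queens attack.

(1,4) (2,1) (3,5) (4,2) (5,6) (6,3)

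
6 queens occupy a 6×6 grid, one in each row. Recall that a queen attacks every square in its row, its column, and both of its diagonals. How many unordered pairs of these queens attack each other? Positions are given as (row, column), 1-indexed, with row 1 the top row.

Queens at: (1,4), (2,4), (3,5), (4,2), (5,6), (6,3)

Same column: (1,4)–(2,4) (column 4).
Same diagonal: (2,4)–(3,5) (|2−3| = |4−5| = 1); (2,4)–(4,2) (|2−4| = |4−2| = 2).
Total attacking pairs: 3.

3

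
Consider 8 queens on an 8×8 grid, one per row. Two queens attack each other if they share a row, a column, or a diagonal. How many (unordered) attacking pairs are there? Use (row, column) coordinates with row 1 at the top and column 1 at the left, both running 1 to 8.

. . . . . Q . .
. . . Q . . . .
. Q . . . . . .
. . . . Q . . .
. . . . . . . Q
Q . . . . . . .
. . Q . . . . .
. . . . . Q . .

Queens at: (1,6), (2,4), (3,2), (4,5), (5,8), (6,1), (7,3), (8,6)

2

Same column: (1,6)–(8,6) (column 6).
Same diagonal: (1,6)–(6,1) (|1−6| = |6−1| = 5).
Total attacking pairs: 2.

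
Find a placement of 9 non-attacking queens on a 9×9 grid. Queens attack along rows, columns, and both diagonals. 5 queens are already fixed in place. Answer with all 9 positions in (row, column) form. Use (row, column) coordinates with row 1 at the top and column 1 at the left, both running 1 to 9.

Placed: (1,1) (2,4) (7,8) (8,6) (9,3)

(1,1) (2,4) (3,7) (4,9) (5,2) (6,5) (7,8) (8,6) (9,3)

Row 3: attacked by (1,1)→{1,3}; (2,4)→{3,4,5}; (7,8)→{4,8}; (8,6)→{1,6}; (9,3)→{3,9}. Safe: 2, 7. Place at column 7.
Row 4: attacked by (1,1)→{1,4}; (2,4)→{2,4,6}; (3,7)→{6,7,8}; (7,8)→{5,8}; (8,6)→{2,6}; (9,3)→{3,8}. Safe: 9. Place at column 9.
Row 5: attacked by (1,1)→{1,5}; (2,4)→{1,4,7}; (3,7)→{5,7,9}; (4,9)→{8,9}; (7,8)→{6,8}; (8,6)→{3,6,9}; (9,3)→{3,7}. Safe: 2. Place at column 2.
Row 6: attacked by (1,1)→{1,6}; (2,4)→{4,8}; (3,7)→{4,7}; (4,9)→{7,9}; (5,2)→{1,2,3}; (7,8)→{7,8,9}; (8,6)→{4,6,8}; (9,3)→{3,6}. Safe: 5. Place at column 5.
Columns [1, 4, 7, 9, 2, 5, 8, 6, 3], r−c [0, -2, -4, -5, 3, 1, -1, 2, 6], r+c [2, 6, 10, 13, 7, 11, 15, 14, 12] are all distinct, so no two queens attack.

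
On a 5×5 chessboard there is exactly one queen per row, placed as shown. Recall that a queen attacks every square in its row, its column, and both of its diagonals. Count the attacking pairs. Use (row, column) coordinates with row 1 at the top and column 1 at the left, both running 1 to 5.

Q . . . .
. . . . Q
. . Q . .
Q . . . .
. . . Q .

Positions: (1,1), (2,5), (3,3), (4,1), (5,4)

Same column: (1,1)–(4,1) (column 1).
Same diagonal: (1,1)–(3,3) (|1−3| = |1−3| = 2).
Total attacking pairs: 2.

2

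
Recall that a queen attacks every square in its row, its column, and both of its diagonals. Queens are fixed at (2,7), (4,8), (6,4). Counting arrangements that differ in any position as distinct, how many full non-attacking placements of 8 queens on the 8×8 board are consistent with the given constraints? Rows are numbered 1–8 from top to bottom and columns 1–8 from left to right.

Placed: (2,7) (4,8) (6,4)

3

Branch on row 1: col 1 → 1; col 2 → 1; col 3 → 1.
Sum: 1 + 1 + 1 = 3.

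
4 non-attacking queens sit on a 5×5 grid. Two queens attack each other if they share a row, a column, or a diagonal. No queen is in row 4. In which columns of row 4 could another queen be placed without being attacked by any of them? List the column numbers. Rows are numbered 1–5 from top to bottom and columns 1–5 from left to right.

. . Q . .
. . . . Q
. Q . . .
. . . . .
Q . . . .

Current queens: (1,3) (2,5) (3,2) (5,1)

columns 4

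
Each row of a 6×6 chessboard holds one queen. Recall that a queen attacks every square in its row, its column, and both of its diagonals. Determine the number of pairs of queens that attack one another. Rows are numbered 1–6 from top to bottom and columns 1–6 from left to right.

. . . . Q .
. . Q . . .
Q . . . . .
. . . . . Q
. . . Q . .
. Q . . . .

All columns are distinct and no two queens satisfy |Δrow| = |Δcol|, so no pair attacks.

0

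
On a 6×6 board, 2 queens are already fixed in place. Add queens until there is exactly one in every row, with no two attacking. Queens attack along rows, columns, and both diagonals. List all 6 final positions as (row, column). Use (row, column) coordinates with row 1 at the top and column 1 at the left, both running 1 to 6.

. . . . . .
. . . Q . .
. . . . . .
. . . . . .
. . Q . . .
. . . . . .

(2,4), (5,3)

(1,2) (2,4) (3,6) (4,1) (5,3) (6,5)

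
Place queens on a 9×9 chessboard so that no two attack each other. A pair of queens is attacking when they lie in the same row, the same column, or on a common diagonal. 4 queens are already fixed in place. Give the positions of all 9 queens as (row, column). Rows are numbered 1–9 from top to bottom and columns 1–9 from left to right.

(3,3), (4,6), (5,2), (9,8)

(1,4) (2,9) (3,3) (4,6) (5,2) (6,7) (7,5) (8,1) (9,8)

Row 1: attacked by (3,3)→{1,3,5}; (4,6)→{3,6,9}; (5,2)→{2,6}; (9,8)→{8}. Safe: 4, 7. Place at column 4.
Row 2: attacked by (1,4)→{3,4,5}; (3,3)→{2,3,4}; (4,6)→{4,6,8}; (5,2)→{2,5}; (9,8)→{1,8}. Safe: 7, 9. Place at column 9.
Row 6: attacked by (1,4)→{4,9}; (2,9)→{5,9}; (3,3)→{3,6}; (4,6)→{4,6,8}; (5,2)→{1,2,3}; (9,8)→{5,8}. Safe: 7. Place at column 7.
Row 7: attacked by (1,4)→{4}; (2,9)→{4,9}; (3,3)→{3,7}; (4,6)→{3,6,9}; (5,2)→{2,4}; (6,7)→{6,7,8}; (9,8)→{6,8}. Safe: 1, 5. Place at column 5.
Row 8: attacked by (1,4)→{4}; (2,9)→{3,9}; (3,3)→{3,8}; (4,6)→{2,6}; (5,2)→{2,5}; (6,7)→{5,7,9}; (7,5)→{4,5,6}; (9,8)→{7,8,9}. Safe: 1. Place at column 1.
Columns [4, 9, 3, 6, 2, 7, 5, 1, 8], r−c [-3, -7, 0, -2, 3, -1, 2, 7, 1], r+c [5, 11, 6, 10, 7, 13, 12, 9, 17] are all distinct, so no two queens attack.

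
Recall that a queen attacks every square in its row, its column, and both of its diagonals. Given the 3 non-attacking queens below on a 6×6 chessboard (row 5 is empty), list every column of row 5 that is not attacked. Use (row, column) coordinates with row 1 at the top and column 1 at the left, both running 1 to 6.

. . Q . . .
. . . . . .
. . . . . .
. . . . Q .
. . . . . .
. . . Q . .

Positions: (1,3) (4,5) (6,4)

columns 1, 2

(1,3) attacks row 5 at column 3.
(4,5) attacks row 5 at column 5 and diagonals 4, 6.
(6,4) attacks row 5 at column 4 and diagonals 3, 5.
Attacked columns: {3, 4, 5, 6}. Safe: {1, 2}.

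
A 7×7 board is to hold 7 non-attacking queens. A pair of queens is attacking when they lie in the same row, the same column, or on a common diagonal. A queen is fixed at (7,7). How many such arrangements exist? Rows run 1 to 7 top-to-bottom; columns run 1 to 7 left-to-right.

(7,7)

Branch on row 1: col 2 → 1; col 3 → 1; col 4 → 1; col 5 → 1; col 6 → 0.
Sum: 1 + 1 + 1 + 1 + 0 = 4.

4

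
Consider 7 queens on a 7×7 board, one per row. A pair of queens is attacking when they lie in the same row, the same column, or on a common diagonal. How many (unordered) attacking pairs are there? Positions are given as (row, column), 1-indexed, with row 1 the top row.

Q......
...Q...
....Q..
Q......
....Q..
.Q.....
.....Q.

5

Same column: (1,1)–(4,1) (column 1); (3,5)–(5,5) (column 5).
Same diagonal: (1,1)–(5,5) (|1−5| = |1−5| = 4); (2,4)–(3,5) (|2−3| = |4−5| = 1); (3,5)–(6,2) (|3−6| = |5−2| = 3).
Total attacking pairs: 5.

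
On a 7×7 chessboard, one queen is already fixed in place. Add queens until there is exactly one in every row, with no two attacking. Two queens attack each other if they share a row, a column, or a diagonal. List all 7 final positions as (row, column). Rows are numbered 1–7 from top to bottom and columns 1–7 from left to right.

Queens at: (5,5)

(1,4) (2,6) (3,1) (4,3) (5,5) (6,7) (7,2)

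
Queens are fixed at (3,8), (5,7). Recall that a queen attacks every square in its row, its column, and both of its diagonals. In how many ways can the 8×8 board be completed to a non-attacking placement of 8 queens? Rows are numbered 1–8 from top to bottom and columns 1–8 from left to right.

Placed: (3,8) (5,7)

4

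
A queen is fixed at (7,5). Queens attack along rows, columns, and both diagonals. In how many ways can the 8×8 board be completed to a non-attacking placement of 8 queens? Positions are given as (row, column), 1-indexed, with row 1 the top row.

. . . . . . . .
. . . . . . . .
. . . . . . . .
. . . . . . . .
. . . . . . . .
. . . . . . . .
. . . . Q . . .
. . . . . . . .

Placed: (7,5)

8

Branch on row 1: col 1 → 1; col 2 → 0; col 3 → 1; col 4 → 3; col 6 → 3; col 7 → 0; col 8 → 0.
Sum: 1 + 0 + 1 + 3 + 3 + 0 + 0 = 8.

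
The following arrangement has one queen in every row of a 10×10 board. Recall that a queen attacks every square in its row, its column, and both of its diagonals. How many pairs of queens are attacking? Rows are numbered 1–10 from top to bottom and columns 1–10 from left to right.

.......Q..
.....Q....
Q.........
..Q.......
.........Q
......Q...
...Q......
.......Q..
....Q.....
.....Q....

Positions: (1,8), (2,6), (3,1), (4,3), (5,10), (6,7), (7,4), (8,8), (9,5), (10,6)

4

Same column: (1,8)–(8,8) (column 8); (2,6)–(10,6) (column 6).
Same diagonal: (8,8)–(10,6) (|8−10| = |8−6| = 2); (9,5)–(10,6) (|9−10| = |5−6| = 1).
Total attacking pairs: 4.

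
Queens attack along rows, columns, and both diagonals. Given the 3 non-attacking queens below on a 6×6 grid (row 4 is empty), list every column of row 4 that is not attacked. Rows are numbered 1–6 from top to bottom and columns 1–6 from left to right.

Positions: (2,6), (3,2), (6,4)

columns 5

(2,6) attacks row 4 at column 6 and diagonals 4.
(3,2) attacks row 4 at column 2 and diagonals 1, 3.
(6,4) attacks row 4 at column 4 and diagonals 2, 6.
Attacked columns: {1, 2, 3, 4, 6}. Safe: {5}.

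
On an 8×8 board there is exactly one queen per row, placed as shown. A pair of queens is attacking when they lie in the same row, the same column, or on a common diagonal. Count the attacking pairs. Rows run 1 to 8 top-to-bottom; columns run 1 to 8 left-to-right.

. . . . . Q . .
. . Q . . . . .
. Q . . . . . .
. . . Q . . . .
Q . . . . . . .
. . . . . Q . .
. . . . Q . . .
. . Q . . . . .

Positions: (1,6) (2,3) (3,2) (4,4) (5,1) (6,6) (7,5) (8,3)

5

Same column: (1,6)–(6,6) (column 6); (2,3)–(8,3) (column 3).
Same diagonal: (2,3)–(3,2) (|2−3| = |3−2| = 1); (4,4)–(6,6) (|4−6| = |4−6| = 2); (6,6)–(7,5) (|6−7| = |6−5| = 1).
Total attacking pairs: 5.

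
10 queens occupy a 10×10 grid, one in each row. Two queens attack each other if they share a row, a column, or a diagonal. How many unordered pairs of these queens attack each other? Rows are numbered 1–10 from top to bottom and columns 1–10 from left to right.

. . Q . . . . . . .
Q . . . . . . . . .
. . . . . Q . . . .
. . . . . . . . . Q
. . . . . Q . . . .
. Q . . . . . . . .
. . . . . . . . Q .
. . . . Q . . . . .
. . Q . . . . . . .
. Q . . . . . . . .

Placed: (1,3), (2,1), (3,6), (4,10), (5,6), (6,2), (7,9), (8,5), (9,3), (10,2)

Same column: (1,3)–(9,3) (column 3); (3,6)–(5,6) (column 6); (6,2)–(10,2) (column 2).
Same diagonal: (1,3)–(7,9) (|1−7| = |3−9| = 6); (9,3)–(10,2) (|9−10| = |3−2| = 1).
Total attacking pairs: 5.

5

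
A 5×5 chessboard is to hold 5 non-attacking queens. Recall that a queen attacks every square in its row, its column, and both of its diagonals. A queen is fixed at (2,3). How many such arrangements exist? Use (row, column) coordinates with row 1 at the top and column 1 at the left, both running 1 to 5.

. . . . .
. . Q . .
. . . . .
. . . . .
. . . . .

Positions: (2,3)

2

Branch on row 1: col 1 → 1; col 5 → 1.
Sum: 1 + 1 = 2.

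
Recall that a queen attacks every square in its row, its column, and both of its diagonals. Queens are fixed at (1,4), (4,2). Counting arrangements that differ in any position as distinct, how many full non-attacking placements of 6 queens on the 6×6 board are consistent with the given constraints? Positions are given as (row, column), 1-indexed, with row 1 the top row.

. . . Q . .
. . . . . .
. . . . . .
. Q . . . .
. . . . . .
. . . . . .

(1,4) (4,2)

1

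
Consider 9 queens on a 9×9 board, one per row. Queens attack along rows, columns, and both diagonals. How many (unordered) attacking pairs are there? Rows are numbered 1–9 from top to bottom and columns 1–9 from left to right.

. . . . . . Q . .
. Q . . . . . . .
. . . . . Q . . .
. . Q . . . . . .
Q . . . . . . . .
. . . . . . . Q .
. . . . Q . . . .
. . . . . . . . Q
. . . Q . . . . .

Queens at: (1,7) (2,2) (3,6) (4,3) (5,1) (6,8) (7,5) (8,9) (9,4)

All columns are distinct and no two queens satisfy |Δrow| = |Δcol|, so no pair attacks.

0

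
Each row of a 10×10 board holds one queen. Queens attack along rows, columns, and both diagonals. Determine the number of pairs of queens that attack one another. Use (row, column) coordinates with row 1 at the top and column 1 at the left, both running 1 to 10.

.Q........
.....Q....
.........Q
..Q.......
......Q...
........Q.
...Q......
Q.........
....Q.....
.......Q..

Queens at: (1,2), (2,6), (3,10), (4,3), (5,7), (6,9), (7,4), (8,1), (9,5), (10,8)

0

All columns are distinct and no two queens satisfy |Δrow| = |Δcol|, so no pair attacks.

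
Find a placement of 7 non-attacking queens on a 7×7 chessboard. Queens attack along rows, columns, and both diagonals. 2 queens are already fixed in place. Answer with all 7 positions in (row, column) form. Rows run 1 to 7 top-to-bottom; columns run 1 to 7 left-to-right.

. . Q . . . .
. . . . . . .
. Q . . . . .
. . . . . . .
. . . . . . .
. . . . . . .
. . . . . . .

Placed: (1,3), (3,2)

(1,3) (2,6) (3,2) (4,5) (5,1) (6,4) (7,7)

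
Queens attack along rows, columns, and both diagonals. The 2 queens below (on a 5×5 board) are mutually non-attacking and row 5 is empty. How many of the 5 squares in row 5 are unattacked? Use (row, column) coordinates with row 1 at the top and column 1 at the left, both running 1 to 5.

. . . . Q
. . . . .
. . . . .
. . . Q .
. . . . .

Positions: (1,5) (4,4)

(1,5) attacks row 5 at column 5 and diagonals 1.
(4,4) attacks row 5 at column 4 and diagonals 3, 5.
Attacked columns: {1, 3, 4, 5}. Safe: {2}.

1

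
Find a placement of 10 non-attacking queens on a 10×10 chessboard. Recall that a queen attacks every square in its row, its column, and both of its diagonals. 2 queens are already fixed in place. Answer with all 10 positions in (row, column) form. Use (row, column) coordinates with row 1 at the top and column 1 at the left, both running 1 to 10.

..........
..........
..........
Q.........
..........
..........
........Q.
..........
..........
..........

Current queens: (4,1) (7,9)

Row 1: attacked by (4,1)→{1,4}; (7,9)→{3,9}. Safe: 2, 5, 6, 7, 8, 10. Place at column 10.
Row 2: attacked by (1,10)→{9,10}; (4,1)→{1,3}; (7,9)→{4,9}. Safe: 2, 5, 6, 7, 8. Place at column 2.
Row 3: attacked by (1,10)→{8,10}; (2,2)→{1,2,3}; (4,1)→{1,2}; (7,9)→{5,9}. Safe: 4, 6, 7. Place at column 6.
Row 5: attacked by (1,10)→{6,10}; (2,2)→{2,5}; (3,6)→{4,6,8}; (4,1)→{1,2}; (7,9)→{7,9}. Safe: 3. Place at column 3.
Row 6: attacked by (1,10)→{5,10}; (2,2)→{2,6}; (3,6)→{3,6,9}; (4,1)→{1,3}; (5,3)→{2,3,4}; (7,9)→{8,9,10}. Safe: 7. Place at column 7.
Row 8: attacked by (1,10)→{3,10}; (2,2)→{2,8}; (3,6)→{1,6}; (4,1)→{1,5}; (5,3)→{3,6}; (6,7)→{5,7,9}; (7,9)→{8,9,10}. Safe: 4. Place at column 4.
Row 9: attacked by (1,10)→{2,10}; (2,2)→{2,9}; (3,6)→{6}; (4,1)→{1,6}; (5,3)→{3,7}; (6,7)→{4,7,10}; (7,9)→{7,9}; (8,4)→{3,4,5}. Safe: 8. Place at column 8.
Row 10: attacked by (1,10)→{1,10}; (2,2)→{2,10}; (3,6)→{6}; (4,1)→{1,7}; (5,3)→{3,8}; (6,7)→{3,7}; (7,9)→{6,9}; (8,4)→{2,4,6}; (9,8)→{7,8,9}. Safe: 5. Place at column 5.
Columns [10, 2, 6, 1, 3, 7, 9, 4, 8, 5], r−c [-9, 0, -3, 3, 2, -1, -2, 4, 1, 5], r+c [11, 4, 9, 5, 8, 13, 16, 12, 17, 15] are all distinct, so no two queens attack.

(1,10) (2,2) (3,6) (4,1) (5,3) (6,7) (7,9) (8,4) (9,8) (10,5)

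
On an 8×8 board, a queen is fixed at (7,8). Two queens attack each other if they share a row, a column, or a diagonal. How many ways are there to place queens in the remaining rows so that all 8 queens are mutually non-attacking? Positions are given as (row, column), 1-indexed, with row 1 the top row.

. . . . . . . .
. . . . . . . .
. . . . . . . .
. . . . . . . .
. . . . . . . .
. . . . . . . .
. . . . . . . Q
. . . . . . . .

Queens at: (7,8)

Branch on row 1: col 1 → 0; col 3 → 3; col 4 → 1; col 5 → 2; col 6 → 1; col 7 → 1.
Sum: 0 + 3 + 1 + 2 + 1 + 1 = 8.

8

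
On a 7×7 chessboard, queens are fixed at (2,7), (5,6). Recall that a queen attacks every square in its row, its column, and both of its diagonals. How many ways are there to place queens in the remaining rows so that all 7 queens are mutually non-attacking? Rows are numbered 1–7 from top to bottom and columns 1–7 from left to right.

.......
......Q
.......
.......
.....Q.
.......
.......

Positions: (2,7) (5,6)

3

Branch on row 1: col 1 → 0; col 3 → 1; col 4 → 1; col 5 → 1.
Sum: 0 + 1 + 1 + 1 = 3.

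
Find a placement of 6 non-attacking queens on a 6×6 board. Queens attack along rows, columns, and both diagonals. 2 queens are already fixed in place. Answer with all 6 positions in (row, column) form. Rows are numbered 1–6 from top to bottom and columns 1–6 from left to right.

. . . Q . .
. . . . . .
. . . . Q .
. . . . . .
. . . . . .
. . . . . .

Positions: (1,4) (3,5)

(1,4) (2,1) (3,5) (4,2) (5,6) (6,3)

Row 2: attacked by (1,4)→{3,4,5}; (3,5)→{4,5,6}. Safe: 1, 2. Place at column 1.
Row 4: attacked by (1,4)→{1,4}; (2,1)→{1,3}; (3,5)→{4,5,6}. Safe: 2. Place at column 2.
Row 5: attacked by (1,4)→{4}; (2,1)→{1,4}; (3,5)→{3,5}; (4,2)→{1,2,3}. Safe: 6. Place at column 6.
Row 6: attacked by (1,4)→{4}; (2,1)→{1,5}; (3,5)→{2,5}; (4,2)→{2,4}; (5,6)→{5,6}. Safe: 3. Place at column 3.
Columns [4, 1, 5, 2, 6, 3], r−c [-3, 1, -2, 2, -1, 3], r+c [5, 3, 8, 6, 11, 9] are all distinct, so no two queens attack.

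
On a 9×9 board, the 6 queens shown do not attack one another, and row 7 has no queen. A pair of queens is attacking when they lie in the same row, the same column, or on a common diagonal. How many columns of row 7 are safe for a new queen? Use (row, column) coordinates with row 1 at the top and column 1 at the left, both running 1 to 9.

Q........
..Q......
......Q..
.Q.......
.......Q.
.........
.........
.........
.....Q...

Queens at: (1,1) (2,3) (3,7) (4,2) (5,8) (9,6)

1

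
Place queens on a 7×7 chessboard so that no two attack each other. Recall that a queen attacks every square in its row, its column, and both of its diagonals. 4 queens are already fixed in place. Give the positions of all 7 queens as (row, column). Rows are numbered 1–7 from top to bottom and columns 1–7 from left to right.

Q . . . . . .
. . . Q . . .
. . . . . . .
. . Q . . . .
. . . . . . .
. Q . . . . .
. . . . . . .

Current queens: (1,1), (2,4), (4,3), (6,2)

(1,1) (2,4) (3,7) (4,3) (5,6) (6,2) (7,5)

Row 3: attacked by (1,1)→{1,3}; (2,4)→{3,4,5}; (4,3)→{2,3,4}; (6,2)→{2,5}. Safe: 6, 7. Place at column 7.
Row 5: attacked by (1,1)→{1,5}; (2,4)→{1,4,7}; (3,7)→{5,7}; (4,3)→{2,3,4}; (6,2)→{1,2,3}. Safe: 6. Place at column 6.
Row 7: attacked by (1,1)→{1,7}; (2,4)→{4}; (3,7)→{3,7}; (4,3)→{3,6}; (5,6)→{4,6}; (6,2)→{1,2,3}. Safe: 5. Place at column 5.
Columns [1, 4, 7, 3, 6, 2, 5], r−c [0, -2, -4, 1, -1, 4, 2], r+c [2, 6, 10, 7, 11, 8, 12] are all distinct, so no two queens attack.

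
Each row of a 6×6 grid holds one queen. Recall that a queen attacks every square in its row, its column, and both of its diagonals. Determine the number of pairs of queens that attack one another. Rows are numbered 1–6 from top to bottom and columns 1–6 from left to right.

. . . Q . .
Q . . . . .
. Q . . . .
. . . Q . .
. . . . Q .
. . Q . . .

4

Same column: (1,4)–(4,4) (column 4).
Same diagonal: (1,4)–(3,2) (|1−3| = |4−2| = 2); (2,1)–(3,2) (|2−3| = |1−2| = 1); (4,4)–(5,5) (|4−5| = |4−5| = 1).
Total attacking pairs: 4.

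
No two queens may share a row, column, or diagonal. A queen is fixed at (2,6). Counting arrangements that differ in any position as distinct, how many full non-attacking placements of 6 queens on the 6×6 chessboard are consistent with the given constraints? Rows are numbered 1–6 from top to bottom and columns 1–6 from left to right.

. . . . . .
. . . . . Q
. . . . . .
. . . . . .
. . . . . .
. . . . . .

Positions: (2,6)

1

Branch on row 1: col 1 → 0; col 2 → 0; col 3 → 1; col 4 → 0.
Sum: 0 + 0 + 1 + 0 = 1.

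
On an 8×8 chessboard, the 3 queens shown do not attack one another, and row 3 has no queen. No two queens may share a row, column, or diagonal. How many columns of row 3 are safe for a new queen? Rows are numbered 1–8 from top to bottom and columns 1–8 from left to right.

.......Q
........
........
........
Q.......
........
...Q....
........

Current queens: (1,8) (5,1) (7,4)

(1,8) attacks row 3 at column 8 and diagonals 6.
(5,1) attacks row 3 at column 1 and diagonals 3.
(7,4) attacks row 3 at column 4 and diagonals 8.
Attacked columns: {1, 3, 4, 6, 8}. Safe: {2, 5, 7}.

3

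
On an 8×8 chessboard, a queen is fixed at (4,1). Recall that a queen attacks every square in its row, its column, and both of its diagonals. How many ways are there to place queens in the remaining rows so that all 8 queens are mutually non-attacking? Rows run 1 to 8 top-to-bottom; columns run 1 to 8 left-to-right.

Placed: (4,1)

18

Branch on row 1: col 2 → 2; col 3 → 4; col 5 → 5; col 6 → 4; col 7 → 2; col 8 → 1.
Sum: 2 + 4 + 5 + 4 + 2 + 1 = 18.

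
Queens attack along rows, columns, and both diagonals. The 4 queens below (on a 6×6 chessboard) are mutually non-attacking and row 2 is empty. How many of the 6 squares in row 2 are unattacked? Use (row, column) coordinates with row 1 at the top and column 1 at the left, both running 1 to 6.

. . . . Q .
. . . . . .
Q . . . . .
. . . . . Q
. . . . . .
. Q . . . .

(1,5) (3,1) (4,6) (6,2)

(1,5) attacks row 2 at column 5 and diagonals 4, 6.
(3,1) attacks row 2 at column 1 and diagonals 2.
(4,6) attacks row 2 at column 6 and diagonals 4.
(6,2) attacks row 2 at column 2 and diagonals 6.
Attacked columns: {1, 2, 4, 5, 6}. Safe: {3}.

1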